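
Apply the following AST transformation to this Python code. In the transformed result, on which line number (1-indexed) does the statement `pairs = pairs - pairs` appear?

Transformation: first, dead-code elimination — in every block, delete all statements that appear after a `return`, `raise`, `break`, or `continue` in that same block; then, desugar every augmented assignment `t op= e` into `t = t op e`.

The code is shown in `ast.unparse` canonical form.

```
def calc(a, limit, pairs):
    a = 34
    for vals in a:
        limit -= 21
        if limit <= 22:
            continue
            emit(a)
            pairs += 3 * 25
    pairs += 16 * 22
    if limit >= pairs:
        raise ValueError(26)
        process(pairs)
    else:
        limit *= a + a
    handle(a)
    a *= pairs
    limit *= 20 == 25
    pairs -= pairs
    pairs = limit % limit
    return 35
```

15

Transformed code:
def calc(a, limit, pairs):
    a = 34
    for vals in a:
        limit = limit - 21
        if limit <= 22:
            continue
    pairs = pairs + 16 * 22
    if limit >= pairs:
        raise ValueError(26)
    else:
        limit = limit * (a + a)
    handle(a)
    a = a * pairs
    limit = limit * (20 == 25)
    pairs = pairs - pairs
    pairs = limit % limit
    return 35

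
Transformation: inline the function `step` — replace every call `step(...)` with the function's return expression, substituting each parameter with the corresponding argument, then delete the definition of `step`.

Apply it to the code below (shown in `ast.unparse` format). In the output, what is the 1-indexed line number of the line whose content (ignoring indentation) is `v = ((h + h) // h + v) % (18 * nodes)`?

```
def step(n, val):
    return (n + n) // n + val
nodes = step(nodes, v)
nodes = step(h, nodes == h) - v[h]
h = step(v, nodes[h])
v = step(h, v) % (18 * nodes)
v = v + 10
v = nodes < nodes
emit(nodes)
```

4

Transformed code:
nodes = (nodes + nodes) // nodes + v
nodes = (h + h) // h + (nodes == h) - v[h]
h = (v + v) // v + nodes[h]
v = ((h + h) // h + v) % (18 * nodes)
v = v + 10
v = nodes < nodes
emit(nodes)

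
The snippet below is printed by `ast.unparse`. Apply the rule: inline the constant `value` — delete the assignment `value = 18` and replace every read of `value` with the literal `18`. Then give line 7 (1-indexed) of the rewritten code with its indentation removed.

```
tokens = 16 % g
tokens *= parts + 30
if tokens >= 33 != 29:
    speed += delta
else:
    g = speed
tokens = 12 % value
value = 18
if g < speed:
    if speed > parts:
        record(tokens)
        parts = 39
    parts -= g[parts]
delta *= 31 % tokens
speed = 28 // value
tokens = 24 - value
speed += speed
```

tokens = 12 % 18

Transformed code:
tokens = 16 % g
tokens *= parts + 30
if tokens >= 33 != 29:
    speed += delta
else:
    g = speed
tokens = 12 % 18
if g < speed:
    if speed > parts:
        record(tokens)
        parts = 39
    parts -= g[parts]
delta *= 31 % tokens
speed = 28 // 18
tokens = 24 - 18
speed += speed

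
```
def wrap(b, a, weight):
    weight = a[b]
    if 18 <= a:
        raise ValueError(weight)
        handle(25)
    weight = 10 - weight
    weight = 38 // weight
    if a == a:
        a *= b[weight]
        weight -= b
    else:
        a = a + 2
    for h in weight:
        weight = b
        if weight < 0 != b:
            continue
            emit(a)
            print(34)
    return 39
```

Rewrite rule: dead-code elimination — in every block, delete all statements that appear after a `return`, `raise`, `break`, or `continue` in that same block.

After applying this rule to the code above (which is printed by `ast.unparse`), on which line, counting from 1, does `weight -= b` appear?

9

Transformed code:
def wrap(b, a, weight):
    weight = a[b]
    if 18 <= a:
        raise ValueError(weight)
    weight = 10 - weight
    weight = 38 // weight
    if a == a:
        a *= b[weight]
        weight -= b
    else:
        a = a + 2
    for h in weight:
        weight = b
        if weight < 0 != b:
            continue
    return 39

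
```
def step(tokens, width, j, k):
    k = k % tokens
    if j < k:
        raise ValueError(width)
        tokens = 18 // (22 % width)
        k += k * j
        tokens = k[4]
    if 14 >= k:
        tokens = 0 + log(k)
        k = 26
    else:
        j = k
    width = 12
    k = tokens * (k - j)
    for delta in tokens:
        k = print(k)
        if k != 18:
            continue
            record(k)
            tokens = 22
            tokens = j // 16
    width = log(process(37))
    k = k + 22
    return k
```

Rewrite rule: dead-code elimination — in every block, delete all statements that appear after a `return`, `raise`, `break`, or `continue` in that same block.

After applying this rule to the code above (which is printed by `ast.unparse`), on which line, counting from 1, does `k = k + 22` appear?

Transformed code:
def step(tokens, width, j, k):
    k = k % tokens
    if j < k:
        raise ValueError(width)
    if 14 >= k:
        tokens = 0 + log(k)
        k = 26
    else:
        j = k
    width = 12
    k = tokens * (k - j)
    for delta in tokens:
        k = print(k)
        if k != 18:
            continue
    width = log(process(37))
    k = k + 22
    return k

17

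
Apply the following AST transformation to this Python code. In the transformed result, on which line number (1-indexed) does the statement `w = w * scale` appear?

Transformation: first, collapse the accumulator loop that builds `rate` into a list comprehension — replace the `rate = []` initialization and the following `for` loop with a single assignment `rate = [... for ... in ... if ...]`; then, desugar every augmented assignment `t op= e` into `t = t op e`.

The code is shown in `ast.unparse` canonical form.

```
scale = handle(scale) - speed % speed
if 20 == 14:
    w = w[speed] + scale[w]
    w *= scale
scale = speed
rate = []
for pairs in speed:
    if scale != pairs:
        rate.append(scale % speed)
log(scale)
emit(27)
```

Transformed code:
scale = handle(scale) - speed % speed
if 20 == 14:
    w = w[speed] + scale[w]
    w = w * scale
scale = speed
rate = [scale % speed for pairs in speed if scale != pairs]
log(scale)
emit(27)

4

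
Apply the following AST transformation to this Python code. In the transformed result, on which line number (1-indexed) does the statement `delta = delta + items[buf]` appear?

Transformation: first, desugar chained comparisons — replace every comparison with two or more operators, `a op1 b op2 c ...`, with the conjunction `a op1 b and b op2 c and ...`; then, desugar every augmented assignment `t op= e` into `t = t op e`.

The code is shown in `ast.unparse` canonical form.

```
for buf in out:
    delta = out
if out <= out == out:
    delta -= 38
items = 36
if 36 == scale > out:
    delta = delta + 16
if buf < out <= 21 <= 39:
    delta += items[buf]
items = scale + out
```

Transformed code:
for buf in out:
    delta = out
if out <= out and out == out:
    delta = delta - 38
items = 36
if 36 == scale and scale > out:
    delta = delta + 16
if buf < out and out <= 21 and (21 <= 39):
    delta = delta + items[buf]
items = scale + out

9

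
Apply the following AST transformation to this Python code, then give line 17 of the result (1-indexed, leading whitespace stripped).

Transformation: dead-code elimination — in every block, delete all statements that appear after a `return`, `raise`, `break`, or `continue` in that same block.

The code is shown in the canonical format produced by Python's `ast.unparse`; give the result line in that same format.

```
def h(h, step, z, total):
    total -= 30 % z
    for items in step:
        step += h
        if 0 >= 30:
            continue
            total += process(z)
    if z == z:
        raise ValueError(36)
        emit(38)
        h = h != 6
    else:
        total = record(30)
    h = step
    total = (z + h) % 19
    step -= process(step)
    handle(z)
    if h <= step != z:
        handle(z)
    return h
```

return h

Transformed code:
def h(h, step, z, total):
    total -= 30 % z
    for items in step:
        step += h
        if 0 >= 30:
            continue
    if z == z:
        raise ValueError(36)
    else:
        total = record(30)
    h = step
    total = (z + h) % 19
    step -= process(step)
    handle(z)
    if h <= step != z:
        handle(z)
    return h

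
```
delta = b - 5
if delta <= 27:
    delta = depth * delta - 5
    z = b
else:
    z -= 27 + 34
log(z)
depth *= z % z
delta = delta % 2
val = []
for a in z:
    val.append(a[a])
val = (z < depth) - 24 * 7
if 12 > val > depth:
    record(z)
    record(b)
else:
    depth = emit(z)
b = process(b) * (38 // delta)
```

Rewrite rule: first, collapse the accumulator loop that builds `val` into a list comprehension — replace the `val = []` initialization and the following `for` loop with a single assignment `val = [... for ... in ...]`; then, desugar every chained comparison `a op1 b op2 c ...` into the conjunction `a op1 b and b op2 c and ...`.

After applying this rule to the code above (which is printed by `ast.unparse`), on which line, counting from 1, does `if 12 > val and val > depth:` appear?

Transformed code:
delta = b - 5
if delta <= 27:
    delta = depth * delta - 5
    z = b
else:
    z -= 27 + 34
log(z)
depth *= z % z
delta = delta % 2
val = [a[a] for a in z]
val = (z < depth) - 24 * 7
if 12 > val and val > depth:
    record(z)
    record(b)
else:
    depth = emit(z)
b = process(b) * (38 // delta)

12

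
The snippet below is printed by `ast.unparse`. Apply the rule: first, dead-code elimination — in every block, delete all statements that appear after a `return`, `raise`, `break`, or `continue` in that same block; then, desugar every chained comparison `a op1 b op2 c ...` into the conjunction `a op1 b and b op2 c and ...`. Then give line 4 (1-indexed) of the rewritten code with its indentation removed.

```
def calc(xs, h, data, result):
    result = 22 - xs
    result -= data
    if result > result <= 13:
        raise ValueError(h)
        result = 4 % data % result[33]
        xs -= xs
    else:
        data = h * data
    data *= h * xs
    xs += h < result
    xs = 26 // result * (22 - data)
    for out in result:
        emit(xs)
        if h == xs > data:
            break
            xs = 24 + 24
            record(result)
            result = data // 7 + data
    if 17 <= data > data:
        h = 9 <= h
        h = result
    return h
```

Transformed code:
def calc(xs, h, data, result):
    result = 22 - xs
    result -= data
    if result > result and result <= 13:
        raise ValueError(h)
    else:
        data = h * data
    data *= h * xs
    xs += h < result
    xs = 26 // result * (22 - data)
    for out in result:
        emit(xs)
        if h == xs and xs > data:
            break
    if 17 <= data and data > data:
        h = 9 <= h
        h = result
    return h

if result > result and result <= 13:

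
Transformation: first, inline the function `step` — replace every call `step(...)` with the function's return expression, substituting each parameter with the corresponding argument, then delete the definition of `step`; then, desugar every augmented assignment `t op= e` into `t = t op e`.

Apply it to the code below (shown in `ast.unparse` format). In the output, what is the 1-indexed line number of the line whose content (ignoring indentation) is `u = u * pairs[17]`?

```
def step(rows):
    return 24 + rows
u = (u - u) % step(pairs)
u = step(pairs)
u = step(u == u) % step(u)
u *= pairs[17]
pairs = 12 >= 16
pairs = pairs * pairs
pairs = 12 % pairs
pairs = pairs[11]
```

4

Transformed code:
u = (u - u) % (24 + pairs)
u = 24 + pairs
u = (24 + (u == u)) % (24 + u)
u = u * pairs[17]
pairs = 12 >= 16
pairs = pairs * pairs
pairs = 12 % pairs
pairs = pairs[11]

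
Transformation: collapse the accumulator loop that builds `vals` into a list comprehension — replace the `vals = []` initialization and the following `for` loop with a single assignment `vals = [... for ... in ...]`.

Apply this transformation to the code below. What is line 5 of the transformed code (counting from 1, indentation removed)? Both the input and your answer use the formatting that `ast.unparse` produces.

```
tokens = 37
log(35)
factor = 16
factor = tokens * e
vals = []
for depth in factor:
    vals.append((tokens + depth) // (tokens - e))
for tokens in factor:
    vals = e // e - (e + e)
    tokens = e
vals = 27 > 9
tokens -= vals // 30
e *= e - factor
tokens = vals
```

Transformed code:
tokens = 37
log(35)
factor = 16
factor = tokens * e
vals = [(tokens + depth) // (tokens - e) for depth in factor]
for tokens in factor:
    vals = e // e - (e + e)
    tokens = e
vals = 27 > 9
tokens -= vals // 30
e *= e - factor
tokens = vals

vals = [(tokens + depth) // (tokens - e) for depth in factor]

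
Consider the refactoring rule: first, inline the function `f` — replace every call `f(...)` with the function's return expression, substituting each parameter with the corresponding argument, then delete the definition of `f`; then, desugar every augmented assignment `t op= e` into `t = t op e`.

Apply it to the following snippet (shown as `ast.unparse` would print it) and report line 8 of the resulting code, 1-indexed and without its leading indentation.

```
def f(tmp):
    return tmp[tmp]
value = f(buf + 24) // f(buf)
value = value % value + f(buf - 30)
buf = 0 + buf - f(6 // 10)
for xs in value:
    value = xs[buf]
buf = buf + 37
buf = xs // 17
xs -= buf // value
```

xs = xs - buf // value

Transformed code:
value = (buf + 24)[buf + 24] // buf[buf]
value = value % value + (buf - 30)[buf - 30]
buf = 0 + buf - (6 // 10)[6 // 10]
for xs in value:
    value = xs[buf]
buf = buf + 37
buf = xs // 17
xs = xs - buf // value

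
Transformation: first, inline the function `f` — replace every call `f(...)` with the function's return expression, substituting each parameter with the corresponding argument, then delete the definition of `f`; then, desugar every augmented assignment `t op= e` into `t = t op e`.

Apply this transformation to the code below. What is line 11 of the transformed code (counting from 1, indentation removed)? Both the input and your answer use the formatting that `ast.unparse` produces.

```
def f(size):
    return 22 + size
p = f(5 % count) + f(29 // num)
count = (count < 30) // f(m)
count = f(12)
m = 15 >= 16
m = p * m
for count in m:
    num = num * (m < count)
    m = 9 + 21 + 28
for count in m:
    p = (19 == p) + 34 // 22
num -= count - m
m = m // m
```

num = num - (count - m)

Transformed code:
p = 22 + 5 % count + (22 + 29 // num)
count = (count < 30) // (22 + m)
count = 22 + 12
m = 15 >= 16
m = p * m
for count in m:
    num = num * (m < count)
    m = 9 + 21 + 28
for count in m:
    p = (19 == p) + 34 // 22
num = num - (count - m)
m = m // m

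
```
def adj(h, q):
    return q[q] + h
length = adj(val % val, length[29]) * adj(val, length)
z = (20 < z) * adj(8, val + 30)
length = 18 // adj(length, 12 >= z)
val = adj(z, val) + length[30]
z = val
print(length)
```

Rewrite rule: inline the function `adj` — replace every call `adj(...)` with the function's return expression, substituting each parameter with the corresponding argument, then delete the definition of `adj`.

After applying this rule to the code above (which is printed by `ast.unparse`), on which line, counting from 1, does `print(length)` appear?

6

Transformed code:
length = (length[29][length[29]] + val % val) * (length[length] + val)
z = (20 < z) * ((val + 30)[val + 30] + 8)
length = 18 // ((12 >= z)[12 >= z] + length)
val = val[val] + z + length[30]
z = val
print(length)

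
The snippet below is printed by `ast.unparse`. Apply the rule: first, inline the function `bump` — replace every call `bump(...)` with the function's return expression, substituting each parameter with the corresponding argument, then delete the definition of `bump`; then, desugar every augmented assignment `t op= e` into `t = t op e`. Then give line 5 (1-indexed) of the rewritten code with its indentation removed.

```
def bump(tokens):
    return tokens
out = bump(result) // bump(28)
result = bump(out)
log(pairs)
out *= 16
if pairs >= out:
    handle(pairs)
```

if pairs >= out:

Transformed code:
out = result // 28
result = out
log(pairs)
out = out * 16
if pairs >= out:
    handle(pairs)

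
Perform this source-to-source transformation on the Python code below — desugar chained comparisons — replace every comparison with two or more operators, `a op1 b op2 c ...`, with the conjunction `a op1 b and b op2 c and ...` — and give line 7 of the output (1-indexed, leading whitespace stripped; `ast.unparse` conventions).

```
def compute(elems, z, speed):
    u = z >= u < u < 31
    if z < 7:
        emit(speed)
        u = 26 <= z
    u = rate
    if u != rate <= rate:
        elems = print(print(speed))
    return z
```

if u != rate and rate <= rate:

Transformed code:
def compute(elems, z, speed):
    u = z >= u and u < u and (u < 31)
    if z < 7:
        emit(speed)
        u = 26 <= z
    u = rate
    if u != rate and rate <= rate:
        elems = print(print(speed))
    return z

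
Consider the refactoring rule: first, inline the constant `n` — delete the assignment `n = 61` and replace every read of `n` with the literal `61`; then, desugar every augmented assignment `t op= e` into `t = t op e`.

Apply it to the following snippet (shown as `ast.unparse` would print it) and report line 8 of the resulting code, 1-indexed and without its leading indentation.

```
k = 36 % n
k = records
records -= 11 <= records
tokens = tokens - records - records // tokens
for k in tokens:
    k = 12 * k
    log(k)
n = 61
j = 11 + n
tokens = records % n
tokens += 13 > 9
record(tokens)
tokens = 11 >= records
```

j = 11 + 61

Transformed code:
k = 36 % 61
k = records
records = records - (11 <= records)
tokens = tokens - records - records // tokens
for k in tokens:
    k = 12 * k
    log(k)
j = 11 + 61
tokens = records % 61
tokens = tokens + (13 > 9)
record(tokens)
tokens = 11 >= records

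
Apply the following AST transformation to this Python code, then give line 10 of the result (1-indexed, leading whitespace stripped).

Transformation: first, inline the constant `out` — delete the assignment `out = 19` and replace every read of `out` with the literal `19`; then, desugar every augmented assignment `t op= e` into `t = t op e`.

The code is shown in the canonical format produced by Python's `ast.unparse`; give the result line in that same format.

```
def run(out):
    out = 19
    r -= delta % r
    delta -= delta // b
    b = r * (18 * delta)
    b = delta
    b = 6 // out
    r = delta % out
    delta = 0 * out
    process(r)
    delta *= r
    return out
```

delta = delta * r

Transformed code:
def run(out):
    r = r - delta % r
    delta = delta - delta // b
    b = r * (18 * delta)
    b = delta
    b = 6 // 19
    r = delta % 19
    delta = 0 * 19
    process(r)
    delta = delta * r
    return 19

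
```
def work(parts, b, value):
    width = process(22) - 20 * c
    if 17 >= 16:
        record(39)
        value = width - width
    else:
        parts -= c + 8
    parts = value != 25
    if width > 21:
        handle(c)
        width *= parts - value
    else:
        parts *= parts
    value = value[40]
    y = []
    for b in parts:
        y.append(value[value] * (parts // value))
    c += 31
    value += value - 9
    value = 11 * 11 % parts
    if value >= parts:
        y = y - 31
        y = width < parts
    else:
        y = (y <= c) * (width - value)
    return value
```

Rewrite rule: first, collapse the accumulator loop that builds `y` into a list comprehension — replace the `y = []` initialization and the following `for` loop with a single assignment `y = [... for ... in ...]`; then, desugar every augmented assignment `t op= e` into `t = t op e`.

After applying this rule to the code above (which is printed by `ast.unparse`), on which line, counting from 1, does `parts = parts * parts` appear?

Transformed code:
def work(parts, b, value):
    width = process(22) - 20 * c
    if 17 >= 16:
        record(39)
        value = width - width
    else:
        parts = parts - (c + 8)
    parts = value != 25
    if width > 21:
        handle(c)
        width = width * (parts - value)
    else:
        parts = parts * parts
    value = value[40]
    y = [value[value] * (parts // value) for b in parts]
    c = c + 31
    value = value + (value - 9)
    value = 11 * 11 % parts
    if value >= parts:
        y = y - 31
        y = width < parts
    else:
        y = (y <= c) * (width - value)
    return value

13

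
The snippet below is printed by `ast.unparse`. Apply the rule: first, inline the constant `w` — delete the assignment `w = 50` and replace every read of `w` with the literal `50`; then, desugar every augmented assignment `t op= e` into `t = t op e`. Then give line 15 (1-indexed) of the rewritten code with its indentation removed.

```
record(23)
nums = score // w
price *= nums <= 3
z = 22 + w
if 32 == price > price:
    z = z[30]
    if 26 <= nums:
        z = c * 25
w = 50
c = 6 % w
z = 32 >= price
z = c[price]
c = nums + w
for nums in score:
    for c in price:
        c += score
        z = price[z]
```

c = c + score

Transformed code:
record(23)
nums = score // 50
price = price * (nums <= 3)
z = 22 + 50
if 32 == price > price:
    z = z[30]
    if 26 <= nums:
        z = c * 25
c = 6 % 50
z = 32 >= price
z = c[price]
c = nums + 50
for nums in score:
    for c in price:
        c = c + score
        z = price[z]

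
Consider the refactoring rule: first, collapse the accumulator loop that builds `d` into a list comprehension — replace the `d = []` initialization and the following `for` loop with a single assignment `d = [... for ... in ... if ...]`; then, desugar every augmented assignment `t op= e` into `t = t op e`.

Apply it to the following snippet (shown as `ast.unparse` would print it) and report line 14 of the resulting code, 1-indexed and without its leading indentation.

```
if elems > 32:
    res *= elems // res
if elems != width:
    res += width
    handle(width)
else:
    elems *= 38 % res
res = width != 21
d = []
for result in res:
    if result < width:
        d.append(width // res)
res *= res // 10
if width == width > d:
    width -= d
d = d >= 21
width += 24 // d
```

Transformed code:
if elems > 32:
    res = res * (elems // res)
if elems != width:
    res = res + width
    handle(width)
else:
    elems = elems * (38 % res)
res = width != 21
d = [width // res for result in res if result < width]
res = res * (res // 10)
if width == width > d:
    width = width - d
d = d >= 21
width = width + 24 // d

width = width + 24 // d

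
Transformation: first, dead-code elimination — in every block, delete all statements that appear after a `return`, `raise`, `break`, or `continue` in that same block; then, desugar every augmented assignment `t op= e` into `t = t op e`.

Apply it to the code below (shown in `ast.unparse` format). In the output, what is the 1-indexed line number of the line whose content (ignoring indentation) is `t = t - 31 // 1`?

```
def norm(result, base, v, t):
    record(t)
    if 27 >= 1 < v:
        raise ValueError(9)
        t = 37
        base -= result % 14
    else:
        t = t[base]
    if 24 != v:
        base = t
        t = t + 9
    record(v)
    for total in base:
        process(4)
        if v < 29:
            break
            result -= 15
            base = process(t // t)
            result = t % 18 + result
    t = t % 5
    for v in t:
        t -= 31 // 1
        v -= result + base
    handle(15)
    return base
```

17

Transformed code:
def norm(result, base, v, t):
    record(t)
    if 27 >= 1 < v:
        raise ValueError(9)
    else:
        t = t[base]
    if 24 != v:
        base = t
        t = t + 9
    record(v)
    for total in base:
        process(4)
        if v < 29:
            break
    t = t % 5
    for v in t:
        t = t - 31 // 1
        v = v - (result + base)
    handle(15)
    return base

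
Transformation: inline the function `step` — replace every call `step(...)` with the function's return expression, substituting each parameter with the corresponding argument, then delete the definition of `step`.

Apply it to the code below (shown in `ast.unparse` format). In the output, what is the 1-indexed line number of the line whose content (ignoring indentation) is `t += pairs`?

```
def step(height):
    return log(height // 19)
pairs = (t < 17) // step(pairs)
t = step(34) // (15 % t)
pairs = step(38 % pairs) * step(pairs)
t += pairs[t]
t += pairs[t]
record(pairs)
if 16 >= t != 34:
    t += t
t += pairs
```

9

Transformed code:
pairs = (t < 17) // log(pairs // 19)
t = log(34 // 19) // (15 % t)
pairs = log(38 % pairs // 19) * log(pairs // 19)
t += pairs[t]
t += pairs[t]
record(pairs)
if 16 >= t != 34:
    t += t
t += pairs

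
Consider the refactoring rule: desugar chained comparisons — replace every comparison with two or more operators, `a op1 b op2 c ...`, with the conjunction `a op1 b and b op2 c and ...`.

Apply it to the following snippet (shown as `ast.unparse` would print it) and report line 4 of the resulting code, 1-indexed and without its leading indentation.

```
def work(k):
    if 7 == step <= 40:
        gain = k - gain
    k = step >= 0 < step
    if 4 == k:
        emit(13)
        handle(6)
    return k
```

k = step >= 0 and 0 < step

Transformed code:
def work(k):
    if 7 == step and step <= 40:
        gain = k - gain
    k = step >= 0 and 0 < step
    if 4 == k:
        emit(13)
        handle(6)
    return k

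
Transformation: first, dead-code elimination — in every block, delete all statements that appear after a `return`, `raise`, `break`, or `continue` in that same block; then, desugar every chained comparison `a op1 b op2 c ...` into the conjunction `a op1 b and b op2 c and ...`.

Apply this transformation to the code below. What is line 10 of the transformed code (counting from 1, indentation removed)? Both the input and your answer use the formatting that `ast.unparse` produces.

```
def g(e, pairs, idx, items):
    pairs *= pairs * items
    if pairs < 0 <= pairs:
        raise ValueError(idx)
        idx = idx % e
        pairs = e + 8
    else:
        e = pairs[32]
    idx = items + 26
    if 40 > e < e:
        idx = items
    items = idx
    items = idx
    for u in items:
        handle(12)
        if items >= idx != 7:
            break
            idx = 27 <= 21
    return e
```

Transformed code:
def g(e, pairs, idx, items):
    pairs *= pairs * items
    if pairs < 0 and 0 <= pairs:
        raise ValueError(idx)
    else:
        e = pairs[32]
    idx = items + 26
    if 40 > e and e < e:
        idx = items
    items = idx
    items = idx
    for u in items:
        handle(12)
        if items >= idx and idx != 7:
            break
    return e

items = idx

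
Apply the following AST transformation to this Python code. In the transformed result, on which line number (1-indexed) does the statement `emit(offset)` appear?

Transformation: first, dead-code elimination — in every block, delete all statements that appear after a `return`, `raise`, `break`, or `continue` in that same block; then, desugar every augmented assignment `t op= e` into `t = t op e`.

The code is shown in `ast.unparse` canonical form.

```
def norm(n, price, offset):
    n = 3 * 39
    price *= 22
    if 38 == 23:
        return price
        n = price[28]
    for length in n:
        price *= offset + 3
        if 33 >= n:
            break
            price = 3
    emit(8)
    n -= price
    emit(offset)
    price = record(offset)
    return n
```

Transformed code:
def norm(n, price, offset):
    n = 3 * 39
    price = price * 22
    if 38 == 23:
        return price
    for length in n:
        price = price * (offset + 3)
        if 33 >= n:
            break
    emit(8)
    n = n - price
    emit(offset)
    price = record(offset)
    return n

12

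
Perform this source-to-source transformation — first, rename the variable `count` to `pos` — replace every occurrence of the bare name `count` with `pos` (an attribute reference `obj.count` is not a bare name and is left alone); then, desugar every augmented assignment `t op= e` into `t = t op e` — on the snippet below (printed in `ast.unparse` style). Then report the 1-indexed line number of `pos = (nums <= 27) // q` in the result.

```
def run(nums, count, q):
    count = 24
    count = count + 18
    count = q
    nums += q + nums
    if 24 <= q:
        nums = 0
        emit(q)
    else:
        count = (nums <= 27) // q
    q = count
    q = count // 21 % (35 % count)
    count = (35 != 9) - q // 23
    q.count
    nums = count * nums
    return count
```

10

Transformed code:
def run(nums, pos, q):
    pos = 24
    pos = pos + 18
    pos = q
    nums = nums + (q + nums)
    if 24 <= q:
        nums = 0
        emit(q)
    else:
        pos = (nums <= 27) // q
    q = pos
    q = pos // 21 % (35 % pos)
    pos = (35 != 9) - q // 23
    q.count
    nums = pos * nums
    return pos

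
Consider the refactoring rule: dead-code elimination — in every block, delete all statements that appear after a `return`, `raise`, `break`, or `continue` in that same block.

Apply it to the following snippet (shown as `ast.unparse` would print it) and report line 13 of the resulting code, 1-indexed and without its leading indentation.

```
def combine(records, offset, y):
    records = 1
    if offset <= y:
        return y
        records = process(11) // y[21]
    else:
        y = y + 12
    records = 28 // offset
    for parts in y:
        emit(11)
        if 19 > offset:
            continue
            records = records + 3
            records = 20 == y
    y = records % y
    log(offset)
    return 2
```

log(offset)

Transformed code:
def combine(records, offset, y):
    records = 1
    if offset <= y:
        return y
    else:
        y = y + 12
    records = 28 // offset
    for parts in y:
        emit(11)
        if 19 > offset:
            continue
    y = records % y
    log(offset)
    return 2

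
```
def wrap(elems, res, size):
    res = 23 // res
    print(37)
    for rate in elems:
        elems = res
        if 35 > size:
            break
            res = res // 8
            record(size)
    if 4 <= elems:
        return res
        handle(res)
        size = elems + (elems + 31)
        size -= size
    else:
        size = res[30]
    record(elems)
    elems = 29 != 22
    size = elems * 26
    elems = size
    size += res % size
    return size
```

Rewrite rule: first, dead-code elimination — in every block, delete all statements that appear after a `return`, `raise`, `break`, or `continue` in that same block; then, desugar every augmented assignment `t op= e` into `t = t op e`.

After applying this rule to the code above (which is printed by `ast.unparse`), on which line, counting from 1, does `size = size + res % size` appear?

16

Transformed code:
def wrap(elems, res, size):
    res = 23 // res
    print(37)
    for rate in elems:
        elems = res
        if 35 > size:
            break
    if 4 <= elems:
        return res
    else:
        size = res[30]
    record(elems)
    elems = 29 != 22
    size = elems * 26
    elems = size
    size = size + res % size
    return size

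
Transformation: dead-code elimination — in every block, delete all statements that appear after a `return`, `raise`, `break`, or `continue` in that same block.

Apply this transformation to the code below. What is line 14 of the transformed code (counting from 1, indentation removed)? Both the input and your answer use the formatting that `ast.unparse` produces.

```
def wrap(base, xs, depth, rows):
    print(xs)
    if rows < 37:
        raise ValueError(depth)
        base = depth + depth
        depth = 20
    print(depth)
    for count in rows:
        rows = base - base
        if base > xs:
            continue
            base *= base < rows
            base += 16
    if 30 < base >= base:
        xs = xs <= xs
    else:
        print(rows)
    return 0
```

Transformed code:
def wrap(base, xs, depth, rows):
    print(xs)
    if rows < 37:
        raise ValueError(depth)
    print(depth)
    for count in rows:
        rows = base - base
        if base > xs:
            continue
    if 30 < base >= base:
        xs = xs <= xs
    else:
        print(rows)
    return 0

return 0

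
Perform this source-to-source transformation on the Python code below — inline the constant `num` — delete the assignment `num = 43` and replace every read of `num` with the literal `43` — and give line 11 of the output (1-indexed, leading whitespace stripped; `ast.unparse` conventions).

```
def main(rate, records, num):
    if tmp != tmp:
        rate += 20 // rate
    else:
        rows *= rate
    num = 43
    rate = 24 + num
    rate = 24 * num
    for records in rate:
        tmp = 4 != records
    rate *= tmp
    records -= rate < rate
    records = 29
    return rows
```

Transformed code:
def main(rate, records, num):
    if tmp != tmp:
        rate += 20 // rate
    else:
        rows *= rate
    rate = 24 + 43
    rate = 24 * 43
    for records in rate:
        tmp = 4 != records
    rate *= tmp
    records -= rate < rate
    records = 29
    return rows

records -= rate < rate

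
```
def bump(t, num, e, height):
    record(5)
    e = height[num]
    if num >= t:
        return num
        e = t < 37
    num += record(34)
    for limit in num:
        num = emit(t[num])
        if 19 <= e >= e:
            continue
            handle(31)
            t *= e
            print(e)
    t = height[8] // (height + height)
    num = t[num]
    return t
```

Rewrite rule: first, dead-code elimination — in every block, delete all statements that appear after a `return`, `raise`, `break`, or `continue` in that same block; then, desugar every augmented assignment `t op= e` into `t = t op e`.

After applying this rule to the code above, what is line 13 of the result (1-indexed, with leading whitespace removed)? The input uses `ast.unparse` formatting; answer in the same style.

Transformed code:
def bump(t, num, e, height):
    record(5)
    e = height[num]
    if num >= t:
        return num
    num = num + record(34)
    for limit in num:
        num = emit(t[num])
        if 19 <= e >= e:
            continue
    t = height[8] // (height + height)
    num = t[num]
    return t

return t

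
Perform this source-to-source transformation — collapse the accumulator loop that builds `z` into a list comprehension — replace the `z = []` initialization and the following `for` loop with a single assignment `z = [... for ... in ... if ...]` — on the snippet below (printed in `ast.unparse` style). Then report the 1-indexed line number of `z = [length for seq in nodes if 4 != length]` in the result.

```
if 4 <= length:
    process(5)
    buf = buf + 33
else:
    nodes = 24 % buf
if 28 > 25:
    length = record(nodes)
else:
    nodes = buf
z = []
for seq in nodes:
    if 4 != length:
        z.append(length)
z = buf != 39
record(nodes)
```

Transformed code:
if 4 <= length:
    process(5)
    buf = buf + 33
else:
    nodes = 24 % buf
if 28 > 25:
    length = record(nodes)
else:
    nodes = buf
z = [length for seq in nodes if 4 != length]
z = buf != 39
record(nodes)

10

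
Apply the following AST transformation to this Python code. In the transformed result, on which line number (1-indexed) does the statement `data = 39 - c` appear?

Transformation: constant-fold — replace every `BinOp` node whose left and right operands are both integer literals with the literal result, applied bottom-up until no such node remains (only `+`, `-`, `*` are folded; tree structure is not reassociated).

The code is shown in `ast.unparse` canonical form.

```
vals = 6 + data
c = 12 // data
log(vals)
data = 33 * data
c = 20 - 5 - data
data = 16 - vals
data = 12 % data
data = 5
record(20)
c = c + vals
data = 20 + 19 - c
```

11

Transformed code:
vals = 6 + data
c = 12 // data
log(vals)
data = 33 * data
c = 15 - data
data = 16 - vals
data = 12 % data
data = 5
record(20)
c = c + vals
data = 39 - c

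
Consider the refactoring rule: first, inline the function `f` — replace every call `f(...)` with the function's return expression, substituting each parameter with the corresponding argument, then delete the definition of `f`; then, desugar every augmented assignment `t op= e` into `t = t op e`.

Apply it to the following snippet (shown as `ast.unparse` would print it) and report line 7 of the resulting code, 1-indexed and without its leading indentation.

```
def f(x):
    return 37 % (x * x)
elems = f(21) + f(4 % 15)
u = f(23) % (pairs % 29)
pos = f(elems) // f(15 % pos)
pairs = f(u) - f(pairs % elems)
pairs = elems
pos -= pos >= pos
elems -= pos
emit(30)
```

elems = elems - pos

Transformed code:
elems = 37 % (21 * 21) + 37 % (4 % 15 * (4 % 15))
u = 37 % (23 * 23) % (pairs % 29)
pos = 37 % (elems * elems) // (37 % (15 % pos * (15 % pos)))
pairs = 37 % (u * u) - 37 % (pairs % elems * (pairs % elems))
pairs = elems
pos = pos - (pos >= pos)
elems = elems - pos
emit(30)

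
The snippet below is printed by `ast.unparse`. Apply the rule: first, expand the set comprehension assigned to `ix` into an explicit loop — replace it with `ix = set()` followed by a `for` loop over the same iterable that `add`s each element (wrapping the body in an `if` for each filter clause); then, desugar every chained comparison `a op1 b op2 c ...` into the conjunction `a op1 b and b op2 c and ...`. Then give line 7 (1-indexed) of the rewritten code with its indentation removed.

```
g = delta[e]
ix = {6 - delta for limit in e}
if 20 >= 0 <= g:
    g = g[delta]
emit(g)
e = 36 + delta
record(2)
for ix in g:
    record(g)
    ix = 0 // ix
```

Transformed code:
g = delta[e]
ix = set()
for limit in e:
    ix.add(6 - delta)
if 20 >= 0 and 0 <= g:
    g = g[delta]
emit(g)
e = 36 + delta
record(2)
for ix in g:
    record(g)
    ix = 0 // ix

emit(g)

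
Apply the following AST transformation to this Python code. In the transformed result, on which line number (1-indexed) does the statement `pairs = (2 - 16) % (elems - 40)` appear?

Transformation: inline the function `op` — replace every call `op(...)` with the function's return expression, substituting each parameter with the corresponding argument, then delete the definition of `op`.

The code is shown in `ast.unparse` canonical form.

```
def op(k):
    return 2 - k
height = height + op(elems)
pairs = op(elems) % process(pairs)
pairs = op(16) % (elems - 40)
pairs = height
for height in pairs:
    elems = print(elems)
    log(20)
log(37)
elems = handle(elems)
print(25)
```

3

Transformed code:
height = height + (2 - elems)
pairs = (2 - elems) % process(pairs)
pairs = (2 - 16) % (elems - 40)
pairs = height
for height in pairs:
    elems = print(elems)
    log(20)
log(37)
elems = handle(elems)
print(25)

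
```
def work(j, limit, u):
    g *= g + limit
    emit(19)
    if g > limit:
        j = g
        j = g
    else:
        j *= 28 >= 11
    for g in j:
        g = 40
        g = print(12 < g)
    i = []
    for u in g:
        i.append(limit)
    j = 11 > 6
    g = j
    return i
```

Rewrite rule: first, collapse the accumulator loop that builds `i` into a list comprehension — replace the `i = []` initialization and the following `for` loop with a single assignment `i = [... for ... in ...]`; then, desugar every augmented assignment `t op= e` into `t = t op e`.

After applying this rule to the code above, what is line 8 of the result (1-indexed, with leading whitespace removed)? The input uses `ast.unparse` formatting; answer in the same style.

j = j * (28 >= 11)

Transformed code:
def work(j, limit, u):
    g = g * (g + limit)
    emit(19)
    if g > limit:
        j = g
        j = g
    else:
        j = j * (28 >= 11)
    for g in j:
        g = 40
        g = print(12 < g)
    i = [limit for u in g]
    j = 11 > 6
    g = j
    return i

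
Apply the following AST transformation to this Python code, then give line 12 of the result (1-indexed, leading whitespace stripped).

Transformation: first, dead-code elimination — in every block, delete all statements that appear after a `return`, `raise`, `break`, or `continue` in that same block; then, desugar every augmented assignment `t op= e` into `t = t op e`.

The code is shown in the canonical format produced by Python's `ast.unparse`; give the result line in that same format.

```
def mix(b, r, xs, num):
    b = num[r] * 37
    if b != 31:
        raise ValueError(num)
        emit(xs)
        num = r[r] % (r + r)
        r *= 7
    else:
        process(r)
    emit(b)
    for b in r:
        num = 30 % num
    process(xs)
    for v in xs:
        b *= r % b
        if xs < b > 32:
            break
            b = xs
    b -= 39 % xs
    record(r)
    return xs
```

b = b * (r % b)

Transformed code:
def mix(b, r, xs, num):
    b = num[r] * 37
    if b != 31:
        raise ValueError(num)
    else:
        process(r)
    emit(b)
    for b in r:
        num = 30 % num
    process(xs)
    for v in xs:
        b = b * (r % b)
        if xs < b > 32:
            break
    b = b - 39 % xs
    record(r)
    return xs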